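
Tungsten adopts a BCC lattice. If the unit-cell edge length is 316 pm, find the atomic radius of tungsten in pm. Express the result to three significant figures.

In a BCC lattice, atoms touch along the body diagonal, so √3·a = 4r.
r = √3·a/4 = 1.7321 × 316 / 4 = 137 pm.

137 pm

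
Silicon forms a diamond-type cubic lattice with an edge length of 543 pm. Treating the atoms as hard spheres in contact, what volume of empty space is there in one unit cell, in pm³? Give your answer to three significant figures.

1.06 × 10^8 pm³

In a diamond cubic lattice nearest neighbors lie along the body diagonal with √3·a = 8r, so r = 0.2165a = 117.6 pm.
V_cell = a³ = 1.601 × 10^8 pm³; V_atoms = 8 × (4/3)πr³ = 5.445 × 10^7 pm³.
Empty space = 1.601 × 10^8 − 5.445 × 10^7 = 1.06 × 10^8 pm³.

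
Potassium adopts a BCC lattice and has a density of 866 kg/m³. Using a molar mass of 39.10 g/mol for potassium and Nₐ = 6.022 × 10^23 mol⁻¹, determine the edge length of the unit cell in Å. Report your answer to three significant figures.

With Z = 2 atoms per BCC cell, a³ = Z·M/(N_A·ρ) = 2 × 39.10 / (6.022 × 10²³ × 0.8660 g/cm³) = 1.500 × 10^-22 cm³.
a = (1.500 × 10^-22)^(1/3) = 5.313 × 10^-8 cm = 5.31 Å.

5.31 Å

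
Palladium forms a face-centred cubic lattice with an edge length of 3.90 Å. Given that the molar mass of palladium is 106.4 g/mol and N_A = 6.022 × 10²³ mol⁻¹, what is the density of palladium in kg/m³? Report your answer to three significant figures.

11900 kg/m³

An FCC unit cell contains Z = 4 atoms.
Cell volume: a³ = (3.90 Å)³ = (3.900 × 10^-8 cm)³ = 5.932 × 10^-23 cm³.
ρ = Z·M/(N_A·a³) = 4 × 106.4 / (6.022 × 10²³ × 5.932 × 10^-23) = 11.91 g/cm³ = 11900 kg/m³.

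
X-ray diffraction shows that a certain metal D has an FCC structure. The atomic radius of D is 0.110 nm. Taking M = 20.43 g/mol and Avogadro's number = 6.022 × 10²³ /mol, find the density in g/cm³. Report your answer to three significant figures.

In an FCC lattice, atoms touch along the face diagonal, so √2·a = 4r, giving a = 0.3111 nm = 3.111 × 10^-8 cm.
With Z = 4, ρ = Z·M/(N_A·a³) = 4 × 20.43 / (6.022 × 10²³ × 3.012 × 10^-23) = 4.506 g/cm³.

4.51 g/cm³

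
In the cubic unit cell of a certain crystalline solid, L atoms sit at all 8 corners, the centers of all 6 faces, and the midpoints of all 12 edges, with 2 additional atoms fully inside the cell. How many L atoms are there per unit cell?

Corner atoms are shared by 8 cells (1/8 each), face atoms by 2 (1/2 each), edge atoms by 4 (1/4 each), interior atoms are unshared.
Net atoms = 8 × 1/8 + 6 × 1/2 + 12 × 1/4 + 2 = 1 + 3 + 3 + 2 = 9.

9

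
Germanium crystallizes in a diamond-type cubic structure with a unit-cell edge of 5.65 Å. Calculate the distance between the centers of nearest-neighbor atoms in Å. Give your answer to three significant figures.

2.45 Å

In a diamond cubic structure, nearest neighbors lie along the body diagonal with √3·a = 8r; the nearest-neighbor distance equals 2r = 0.4330·a.
d = 0.4330 × 5.65 = 2.45 Å.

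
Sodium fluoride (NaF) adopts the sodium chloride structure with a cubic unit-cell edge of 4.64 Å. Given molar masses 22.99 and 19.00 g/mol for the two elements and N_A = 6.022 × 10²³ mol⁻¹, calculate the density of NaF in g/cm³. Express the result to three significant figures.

2.79 g/cm³

The sodium chloride structure contains Z = 4 formula units per cell; M(NaF) = 22.99 + 19.00 = 41.99 g/mol.
a³ = (4.640 × 10^-8 cm)³ = 9.990 × 10^-23 cm³.
ρ = 4 × 41.99 / (6.022 × 10²³ × 9.990 × 10^-23) = 2.792 g/cm³.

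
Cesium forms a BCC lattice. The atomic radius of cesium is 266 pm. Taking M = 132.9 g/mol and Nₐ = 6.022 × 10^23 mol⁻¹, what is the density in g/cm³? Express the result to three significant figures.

In a BCC lattice, atoms touch along the body diagonal, so √3·a = 4r, giving a = 614.3 pm = 6.143 × 10^-8 cm.
With Z = 2, ρ = Z·M/(N_A·a³) = 2 × 132.9 / (6.022 × 10²³ × 2.318 × 10^-22) = 1.904 g/cm³.

1.90 g/cm³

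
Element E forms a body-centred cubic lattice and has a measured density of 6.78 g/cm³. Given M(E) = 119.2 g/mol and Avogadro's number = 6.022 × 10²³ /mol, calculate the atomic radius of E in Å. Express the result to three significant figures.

For a BCC cell (Z = 2), a³ = Z·M/(N_A·ρ) = 2 × 119.2 / (6.022 × 10²³ × 6.780) = 5.839 × 10^-23 cm³, so a = 3.880 × 10^-8 cm = 3.880 Å.
Atoms touch along the body diagonal, so √3·a = 4r, so r = 0.4330 × a = 1.68 Å.

1.68 Å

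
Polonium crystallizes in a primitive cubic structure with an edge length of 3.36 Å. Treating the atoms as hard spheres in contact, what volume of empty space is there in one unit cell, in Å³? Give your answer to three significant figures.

18.1 Å³

In a simple cubic lattice atoms touch along the cell edge, so a = 2r, so r = 0.5000a = 1.680 Å.
V_cell = a³ = 37.93 Å³; V_atoms = 1 × (4/3)πr³ = 19.86 Å³.
Empty space = 37.93 − 19.86 = 18.1 Å³.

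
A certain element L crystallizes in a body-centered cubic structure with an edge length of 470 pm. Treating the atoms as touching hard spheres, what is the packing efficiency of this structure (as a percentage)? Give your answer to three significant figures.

68.0%

In a BCC lattice atoms touch along the body diagonal, so √3·a = 4r, so r = 0.4330a = 203.5 pm.
Packing fraction = Z·(4/3)πr³ / a³ = 2 × (4/3)π × (203.5)³ / (470)³ = 0.6802 = 68.0%.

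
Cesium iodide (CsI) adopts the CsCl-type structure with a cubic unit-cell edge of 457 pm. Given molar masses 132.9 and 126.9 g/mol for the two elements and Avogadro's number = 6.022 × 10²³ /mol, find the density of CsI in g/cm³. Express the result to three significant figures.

4.52 g/cm³

The CsCl-type structure contains Z = 1 formula unit per cell; M(CsI) = 132.9 + 126.9 = 259.8 g/mol.
a³ = (4.570 × 10^-8 cm)³ = 9.544 × 10^-23 cm³.
ρ = 1 × 259.8 / (6.022 × 10²³ × 9.544 × 10^-23) = 4.520 g/cm³.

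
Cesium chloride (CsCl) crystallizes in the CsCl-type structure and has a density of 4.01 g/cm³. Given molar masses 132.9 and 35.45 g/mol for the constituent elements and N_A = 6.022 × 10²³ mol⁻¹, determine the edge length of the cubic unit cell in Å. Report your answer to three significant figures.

4.12 Å

M(CsCl) = 168.35 g/mol; Z = 1 formula unit per cell.
a³ = Z·M/(N_A·ρ) = 1 × 168.35 / (6.022 × 10²³ × 4.01) = 6.972 × 10^-23 cm³, so a = 4.116 × 10^-8 cm = 4.12 Å.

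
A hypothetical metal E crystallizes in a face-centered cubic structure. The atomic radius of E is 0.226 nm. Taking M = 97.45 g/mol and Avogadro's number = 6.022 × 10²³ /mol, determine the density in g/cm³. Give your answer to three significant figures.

2.48 g/cm³

In an FCC lattice, atoms touch along the face diagonal, so √2·a = 4r, giving a = 0.6392 nm = 6.392 × 10^-8 cm.
With Z = 4, ρ = Z·M/(N_A·a³) = 4 × 97.45 / (6.022 × 10²³ × 2.612 × 10^-22) = 2.478 g/cm³.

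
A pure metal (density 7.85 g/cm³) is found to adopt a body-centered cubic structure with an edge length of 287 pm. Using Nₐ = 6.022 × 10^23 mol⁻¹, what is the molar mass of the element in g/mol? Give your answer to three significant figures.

A BCC cell has Z = 2 atoms; a = 2.870 × 10^-8 cm.
M = ρ·N_A·a³/Z = 7.85 × 6.022 × 10²³ × 2.364 × 10^-23 / 2 = 55.9 g/mol.

55.9 g/mol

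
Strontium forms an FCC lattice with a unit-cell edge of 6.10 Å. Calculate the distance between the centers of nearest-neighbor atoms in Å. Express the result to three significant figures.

4.31 Å

In an FCC structure, atoms touch along the face diagonal, so √2·a = 4r; the nearest-neighbor distance equals 2r = 0.7071·a.
d = 0.7071 × 6.10 = 4.31 Å.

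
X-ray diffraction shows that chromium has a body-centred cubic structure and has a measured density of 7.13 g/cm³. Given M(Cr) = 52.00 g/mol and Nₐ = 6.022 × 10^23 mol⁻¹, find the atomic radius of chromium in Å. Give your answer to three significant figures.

For a BCC cell (Z = 2), a³ = Z·M/(N_A·ρ) = 2 × 52.00 / (6.022 × 10²³ × 7.130) = 2.422 × 10^-23 cm³, so a = 2.893 × 10^-8 cm = 2.893 Å.
Atoms touch along the body diagonal, so √3·a = 4r, so r = 0.4330 × a = 1.25 Å.

1.25 Å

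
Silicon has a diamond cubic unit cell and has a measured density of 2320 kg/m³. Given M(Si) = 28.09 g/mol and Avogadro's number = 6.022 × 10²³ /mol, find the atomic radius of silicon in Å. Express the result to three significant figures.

For a diamond cubic cell (Z = 8), a³ = Z·M/(N_A·ρ) = 8 × 28.09 / (6.022 × 10²³ × 2.320) = 1.608 × 10^-22 cm³, so a = 5.438 × 10^-8 cm = 5.438 Å.
Nearest neighbors lie along the body diagonal with √3·a = 8r, so r = 0.2165 × a = 1.18 Å.

1.18 Å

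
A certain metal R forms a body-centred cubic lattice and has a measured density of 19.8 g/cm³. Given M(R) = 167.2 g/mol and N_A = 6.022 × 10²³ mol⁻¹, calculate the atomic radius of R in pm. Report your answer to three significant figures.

132 pm

For a BCC cell (Z = 2), a³ = Z·M/(N_A·ρ) = 2 × 167.2 / (6.022 × 10²³ × 19.80) = 2.805 × 10^-23 cm³, so a = 3.038 × 10^-8 cm = 303.8 pm.
Atoms touch along the body diagonal, so √3·a = 4r, so r = 0.4330 × a = 132 pm.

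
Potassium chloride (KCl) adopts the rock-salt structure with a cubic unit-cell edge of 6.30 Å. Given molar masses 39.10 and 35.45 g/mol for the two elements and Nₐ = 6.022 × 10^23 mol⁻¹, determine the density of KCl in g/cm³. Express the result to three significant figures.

The rock-salt structure contains Z = 4 formula units per cell; M(KCl) = 39.10 + 35.45 = 74.55 g/mol.
a³ = (6.300 × 10^-8 cm)³ = 2.500 × 10^-22 cm³.
ρ = 4 × 74.55 / (6.022 × 10²³ × 2.500 × 10^-22) = 1.980 g/cm³.

1.98 g/cm³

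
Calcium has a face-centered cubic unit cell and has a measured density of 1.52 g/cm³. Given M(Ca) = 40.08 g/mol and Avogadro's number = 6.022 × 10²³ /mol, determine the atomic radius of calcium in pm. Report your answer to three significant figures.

For an FCC cell (Z = 4), a³ = Z·M/(N_A·ρ) = 4 × 40.08 / (6.022 × 10²³ × 1.520) = 1.751 × 10^-22 cm³, so a = 5.595 × 10^-8 cm = 559.5 pm.
Atoms touch along the face diagonal, so √2·a = 4r, so r = 0.3536 × a = 198 pm.

198 pm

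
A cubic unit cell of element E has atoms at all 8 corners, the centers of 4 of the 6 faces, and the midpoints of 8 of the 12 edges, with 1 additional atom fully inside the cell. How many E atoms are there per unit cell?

6

Corner atoms are shared by 8 cells (1/8 each), face atoms by 2 (1/2 each), edge atoms by 4 (1/4 each), interior atoms are unshared.
Net atoms = 8 × 1/8 + 4 × 1/2 + 8 × 1/4 + 1 = 1 + 2 + 2 + 1 = 6.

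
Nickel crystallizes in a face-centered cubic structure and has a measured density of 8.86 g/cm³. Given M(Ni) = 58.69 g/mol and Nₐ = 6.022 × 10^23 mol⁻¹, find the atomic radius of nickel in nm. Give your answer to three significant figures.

0.125 nm

For an FCC cell (Z = 4), a³ = Z·M/(N_A·ρ) = 4 × 58.69 / (6.022 × 10²³ × 8.860) = 4.400 × 10^-23 cm³, so a = 3.530 × 10^-8 cm = 0.3530 nm.
Atoms touch along the face diagonal, so √2·a = 4r, so r = 0.3536 × a = 0.125 nm.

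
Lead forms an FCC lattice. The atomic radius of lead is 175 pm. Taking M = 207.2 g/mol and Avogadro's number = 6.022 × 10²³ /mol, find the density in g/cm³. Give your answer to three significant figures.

In an FCC lattice, atoms touch along the face diagonal, so √2·a = 4r, giving a = 495.0 pm = 4.950 × 10^-8 cm.
With Z = 4, ρ = Z·M/(N_A·a³) = 4 × 207.2 / (6.022 × 10²³ × 1.213 × 10^-22) = 11.35 g/cm³.

11.3 g/cm³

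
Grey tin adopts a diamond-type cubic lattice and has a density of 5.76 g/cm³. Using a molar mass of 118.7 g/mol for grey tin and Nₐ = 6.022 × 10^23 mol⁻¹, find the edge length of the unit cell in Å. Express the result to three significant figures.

6.49 Å

With Z = 8 atoms per diamond cubic cell, a³ = Z·M/(N_A·ρ) = 8 × 118.7 / (6.022 × 10²³ × 5.760 g/cm³) = 2.738 × 10^-22 cm³.
a = (2.738 × 10^-22)^(1/3) = 6.493 × 10^-8 cm = 6.49 Å.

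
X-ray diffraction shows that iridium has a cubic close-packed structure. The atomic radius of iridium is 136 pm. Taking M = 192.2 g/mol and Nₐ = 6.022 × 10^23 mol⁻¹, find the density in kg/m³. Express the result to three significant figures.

In an FCC lattice, atoms touch along the face diagonal, so √2·a = 4r, giving a = 384.7 pm = 3.847 × 10^-8 cm.
With Z = 4, ρ = Z·M/(N_A·a³) = 4 × 192.2 / (6.022 × 10²³ × 5.692 × 10^-23) = 22.43 g/cm³ = 22400 kg/m³.

22400 kg/m³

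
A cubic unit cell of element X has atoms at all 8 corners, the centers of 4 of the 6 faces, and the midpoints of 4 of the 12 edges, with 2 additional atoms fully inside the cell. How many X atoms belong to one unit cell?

6

Corner atoms are shared by 8 cells (1/8 each), face atoms by 2 (1/2 each), edge atoms by 4 (1/4 each), interior atoms are unshared.
Net atoms = 8 × 1/8 + 4 × 1/2 + 4 × 1/4 + 2 = 1 + 2 + 1 + 2 = 6.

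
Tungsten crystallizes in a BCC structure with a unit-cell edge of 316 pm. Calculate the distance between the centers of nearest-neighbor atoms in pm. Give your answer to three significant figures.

274 pm

In a BCC structure, atoms touch along the body diagonal, so √3·a = 4r; the nearest-neighbor distance equals 2r = 0.8660·a.
d = 0.8660 × 316 = 274 pm.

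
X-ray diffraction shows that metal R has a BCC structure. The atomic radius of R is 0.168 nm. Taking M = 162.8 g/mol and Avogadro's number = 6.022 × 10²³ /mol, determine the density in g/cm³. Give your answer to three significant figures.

In a BCC lattice, atoms touch along the body diagonal, so √3·a = 4r, giving a = 0.3880 nm = 3.880 × 10^-8 cm.
With Z = 2, ρ = Z·M/(N_A·a³) = 2 × 162.8 / (6.022 × 10²³ × 5.840 × 10^-23) = 9.258 g/cm³.

9.26 g/cm³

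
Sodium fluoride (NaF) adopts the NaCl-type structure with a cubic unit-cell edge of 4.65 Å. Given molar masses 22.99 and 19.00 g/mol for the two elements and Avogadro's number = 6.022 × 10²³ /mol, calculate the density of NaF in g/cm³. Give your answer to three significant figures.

The NaCl-type structure contains Z = 4 formula units per cell; M(NaF) = 22.99 + 19.00 = 41.99 g/mol.
a³ = (4.650 × 10^-8 cm)³ = 1.005 × 10^-22 cm³.
ρ = 4 × 41.99 / (6.022 × 10²³ × 1.005 × 10^-22) = 2.774 g/cm³.

2.77 g/cm³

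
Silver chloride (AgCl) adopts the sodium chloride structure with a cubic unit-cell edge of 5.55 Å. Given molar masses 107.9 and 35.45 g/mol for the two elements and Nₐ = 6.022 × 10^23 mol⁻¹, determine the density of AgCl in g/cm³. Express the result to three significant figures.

5.57 g/cm³

The sodium chloride structure contains Z = 4 formula units per cell; M(AgCl) = 107.9 + 35.45 = 143.35 g/mol.
a³ = (5.550 × 10^-8 cm)³ = 1.710 × 10^-22 cm³.
ρ = 4 × 143.35 / (6.022 × 10²³ × 1.710 × 10^-22) = 5.570 g/cm³.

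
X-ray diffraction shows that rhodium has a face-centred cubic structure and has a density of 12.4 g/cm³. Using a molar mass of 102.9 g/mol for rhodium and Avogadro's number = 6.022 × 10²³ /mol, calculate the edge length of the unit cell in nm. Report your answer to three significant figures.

With Z = 4 atoms per FCC cell, a³ = Z·M/(N_A·ρ) = 4 × 102.9 / (6.022 × 10²³ × 12.40 g/cm³) = 5.512 × 10^-23 cm³.
a = (5.512 × 10^-23)^(1/3) = 3.806 × 10^-8 cm = 0.381 nm.

0.381 nm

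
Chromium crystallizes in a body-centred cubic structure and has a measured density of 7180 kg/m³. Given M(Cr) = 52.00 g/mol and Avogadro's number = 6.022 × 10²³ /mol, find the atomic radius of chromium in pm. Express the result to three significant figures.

For a BCC cell (Z = 2), a³ = Z·M/(N_A·ρ) = 2 × 52.00 / (6.022 × 10²³ × 7.180) = 2.405 × 10^-23 cm³, so a = 2.887 × 10^-8 cm = 288.7 pm.
Atoms touch along the body diagonal, so √3·a = 4r, so r = 0.4330 × a = 125 pm.

125 pm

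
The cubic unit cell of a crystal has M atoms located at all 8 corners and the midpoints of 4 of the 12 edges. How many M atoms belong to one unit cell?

Corner atoms are shared by 8 cells (1/8 each), edge atoms by 4 (1/4 each).
Net atoms = 8 × 1/8 + 4 × 1/4 = 1 + 1 = 2.

2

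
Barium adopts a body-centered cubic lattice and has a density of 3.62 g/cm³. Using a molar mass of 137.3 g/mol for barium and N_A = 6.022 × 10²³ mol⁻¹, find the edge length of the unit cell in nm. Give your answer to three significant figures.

0.501 nm

With Z = 2 atoms per BCC cell, a³ = Z·M/(N_A·ρ) = 2 × 137.3 / (6.022 × 10²³ × 3.620 g/cm³) = 1.260 × 10^-22 cm³.
a = (1.260 × 10^-22)^(1/3) = 5.013 × 10^-8 cm = 0.501 nm.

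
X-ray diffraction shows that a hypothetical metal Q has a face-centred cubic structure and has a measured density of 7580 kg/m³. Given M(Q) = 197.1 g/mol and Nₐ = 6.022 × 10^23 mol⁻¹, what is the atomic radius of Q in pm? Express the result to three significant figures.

For an FCC cell (Z = 4), a³ = Z·M/(N_A·ρ) = 4 × 197.1 / (6.022 × 10²³ × 7.580) = 1.727 × 10^-22 cm³, so a = 5.569 × 10^-8 cm = 556.9 pm.
Atoms touch along the face diagonal, so √2·a = 4r, so r = 0.3536 × a = 197 pm.

197 pm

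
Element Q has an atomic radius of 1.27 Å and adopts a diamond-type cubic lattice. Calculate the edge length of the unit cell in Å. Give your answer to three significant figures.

5.87 Å

In a diamond cubic lattice, nearest neighbors lie along the body diagonal with √3·a = 8r.
a = 8r/√3 = 8 × 1.27 / 1.7321 = 5.87 Å.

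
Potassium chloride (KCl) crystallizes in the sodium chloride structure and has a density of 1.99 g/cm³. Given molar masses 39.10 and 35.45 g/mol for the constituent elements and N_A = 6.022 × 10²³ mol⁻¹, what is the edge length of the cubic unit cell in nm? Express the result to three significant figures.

0.629 nm

M(KCl) = 74.55 g/mol; Z = 4 formula units per cell.
a³ = Z·M/(N_A·ρ) = 4 × 74.55 / (6.022 × 10²³ × 1.99) = 2.488 × 10^-22 cm³, so a = 6.290 × 10^-8 cm = 0.629 nm.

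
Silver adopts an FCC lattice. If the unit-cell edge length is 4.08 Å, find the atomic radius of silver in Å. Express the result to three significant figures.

In an FCC lattice, atoms touch along the face diagonal, so √2·a = 4r.
r = √2·a/4 = 1.4142 × 4.08 / 4 = 1.44 Å.

1.44 Å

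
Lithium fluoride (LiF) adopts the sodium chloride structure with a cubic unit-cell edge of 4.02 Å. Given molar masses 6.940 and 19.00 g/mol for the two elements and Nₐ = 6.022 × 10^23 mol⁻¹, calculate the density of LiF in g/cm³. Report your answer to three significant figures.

2.65 g/cm³

The sodium chloride structure contains Z = 4 formula units per cell; M(LiF) = 6.940 + 19.00 = 25.94 g/mol.
a³ = (4.020 × 10^-8 cm)³ = 6.496 × 10^-23 cm³.
ρ = 4 × 25.94 / (6.022 × 10²³ × 6.496 × 10^-23) = 2.652 g/cm³.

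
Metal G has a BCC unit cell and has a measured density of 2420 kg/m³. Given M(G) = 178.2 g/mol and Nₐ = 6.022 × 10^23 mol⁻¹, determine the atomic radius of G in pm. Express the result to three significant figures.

271 pm

For a BCC cell (Z = 2), a³ = Z·M/(N_A·ρ) = 2 × 178.2 / (6.022 × 10²³ × 2.420) = 2.446 × 10^-22 cm³, so a = 6.254 × 10^-8 cm = 625.4 pm.
Atoms touch along the body diagonal, so √3·a = 4r, so r = 0.4330 × a = 271 pm.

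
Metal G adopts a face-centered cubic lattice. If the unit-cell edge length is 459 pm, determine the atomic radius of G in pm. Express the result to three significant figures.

162 pm

In an FCC lattice, atoms touch along the face diagonal, so √2·a = 4r.
r = √2·a/4 = 1.4142 × 459 / 4 = 162 pm.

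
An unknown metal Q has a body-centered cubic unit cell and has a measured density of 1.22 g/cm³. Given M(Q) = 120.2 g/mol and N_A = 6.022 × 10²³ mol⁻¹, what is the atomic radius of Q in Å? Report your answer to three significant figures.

For a BCC cell (Z = 2), a³ = Z·M/(N_A·ρ) = 2 × 120.2 / (6.022 × 10²³ × 1.220) = 3.272 × 10^-22 cm³, so a = 6.891 × 10^-8 cm = 6.891 Å.
Atoms touch along the body diagonal, so √3·a = 4r, so r = 0.4330 × a = 2.98 Å.

2.98 Å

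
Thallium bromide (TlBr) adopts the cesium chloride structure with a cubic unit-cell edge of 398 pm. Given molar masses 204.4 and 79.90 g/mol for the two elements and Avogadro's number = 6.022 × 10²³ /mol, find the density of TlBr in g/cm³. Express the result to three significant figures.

7.49 g/cm³

The cesium chloride structure contains Z = 1 formula unit per cell; M(TlBr) = 204.4 + 79.90 = 284.3 g/mol.
a³ = (3.980 × 10^-8 cm)³ = 6.304 × 10^-23 cm³.
ρ = 1 × 284.3 / (6.022 × 10²³ × 6.304 × 10^-23) = 7.488 g/cm³.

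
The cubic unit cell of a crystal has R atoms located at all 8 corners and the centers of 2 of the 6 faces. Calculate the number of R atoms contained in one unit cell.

2

Corner atoms are shared by 8 cells (1/8 each), face atoms by 2 (1/2 each).
Net atoms = 8 × 1/8 + 2 × 1/2 = 1 + 1 = 2.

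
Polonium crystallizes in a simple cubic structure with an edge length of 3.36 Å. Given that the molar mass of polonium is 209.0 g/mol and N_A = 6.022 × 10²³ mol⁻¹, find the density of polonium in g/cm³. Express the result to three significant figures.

A simple cubic unit cell contains Z = 1 atom.
Cell volume: a³ = (3.36 Å)³ = (3.360 × 10^-8 cm)³ = 3.793 × 10^-23 cm³.
ρ = Z·M/(N_A·a³) = 1 × 209.0 / (6.022 × 10²³ × 3.793 × 10^-23) = 9.149 g/cm³.

9.15 g/cm³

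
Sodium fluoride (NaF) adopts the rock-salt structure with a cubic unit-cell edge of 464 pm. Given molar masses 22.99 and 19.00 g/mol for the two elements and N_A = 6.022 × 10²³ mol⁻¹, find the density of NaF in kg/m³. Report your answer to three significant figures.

The rock-salt structure contains Z = 4 formula units per cell; M(NaF) = 22.99 + 19.00 = 41.99 g/mol.
a³ = (4.640 × 10^-8 cm)³ = 9.990 × 10^-23 cm³.
ρ = 4 × 41.99 / (6.022 × 10²³ × 9.990 × 10^-23) = 2.792 g/cm³ = 2790 kg/m³.

2790 kg/m³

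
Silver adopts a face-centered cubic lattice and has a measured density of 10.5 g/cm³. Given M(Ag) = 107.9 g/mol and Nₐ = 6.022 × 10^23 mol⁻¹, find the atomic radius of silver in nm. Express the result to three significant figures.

For an FCC cell (Z = 4), a³ = Z·M/(N_A·ρ) = 4 × 107.9 / (6.022 × 10²³ × 10.50) = 6.826 × 10^-23 cm³, so a = 4.087 × 10^-8 cm = 0.4087 nm.
Atoms touch along the face diagonal, so √2·a = 4r, so r = 0.3536 × a = 0.144 nm.

0.144 nm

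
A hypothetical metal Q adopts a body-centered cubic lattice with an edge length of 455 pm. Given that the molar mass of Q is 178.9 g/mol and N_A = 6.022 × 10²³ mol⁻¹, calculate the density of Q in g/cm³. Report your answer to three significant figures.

A BCC unit cell contains Z = 2 atoms.
Cell volume: a³ = (455 pm)³ = (4.550 × 10^-8 cm)³ = 9.420 × 10^-23 cm³.
ρ = Z·M/(N_A·a³) = 2 × 178.9 / (6.022 × 10²³ × 9.420 × 10^-23) = 6.308 g/cm³.

6.31 g/cm³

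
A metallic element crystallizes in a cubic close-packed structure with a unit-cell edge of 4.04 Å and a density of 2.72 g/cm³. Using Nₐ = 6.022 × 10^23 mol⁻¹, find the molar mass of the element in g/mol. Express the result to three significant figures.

27.0 g/mol

An FCC cell has Z = 4 atoms; a = 4.040 × 10^-8 cm.
M = ρ·N_A·a³/Z = 2.72 × 6.022 × 10²³ × 6.594 × 10^-23 / 4 = 27.0 g/mol.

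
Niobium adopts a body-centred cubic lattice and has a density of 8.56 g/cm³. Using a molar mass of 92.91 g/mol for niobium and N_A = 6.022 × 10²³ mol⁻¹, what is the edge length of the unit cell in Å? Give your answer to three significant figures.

3.30 Å

With Z = 2 atoms per BCC cell, a³ = Z·M/(N_A·ρ) = 2 × 92.91 / (6.022 × 10²³ × 8.560 g/cm³) = 3.605 × 10^-23 cm³.
a = (3.605 × 10^-23)^(1/3) = 3.303 × 10^-8 cm = 3.30 Å.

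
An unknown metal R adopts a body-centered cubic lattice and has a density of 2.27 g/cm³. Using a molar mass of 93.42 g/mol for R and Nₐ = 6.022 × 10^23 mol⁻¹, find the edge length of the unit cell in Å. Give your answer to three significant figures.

5.15 Å

With Z = 2 atoms per BCC cell, a³ = Z·M/(N_A·ρ) = 2 × 93.42 / (6.022 × 10²³ × 2.270 g/cm³) = 1.367 × 10^-22 cm³.
a = (1.367 × 10^-22)^(1/3) = 5.151 × 10^-8 cm = 5.15 Å.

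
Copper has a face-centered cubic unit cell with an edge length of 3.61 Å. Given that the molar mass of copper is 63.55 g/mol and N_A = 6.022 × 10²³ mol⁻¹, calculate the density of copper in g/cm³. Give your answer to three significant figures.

8.97 g/cm³

An FCC unit cell contains Z = 4 atoms.
Cell volume: a³ = (3.61 Å)³ = (3.610 × 10^-8 cm)³ = 4.705 × 10^-23 cm³.
ρ = Z·M/(N_A·a³) = 4 × 63.55 / (6.022 × 10²³ × 4.705 × 10^-23) = 8.972 g/cm³.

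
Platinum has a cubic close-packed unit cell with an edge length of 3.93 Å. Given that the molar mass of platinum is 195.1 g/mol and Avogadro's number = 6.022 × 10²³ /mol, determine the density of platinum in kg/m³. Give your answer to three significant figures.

21400 kg/m³

An FCC unit cell contains Z = 4 atoms.
Cell volume: a³ = (3.93 Å)³ = (3.930 × 10^-8 cm)³ = 6.070 × 10^-23 cm³.
ρ = Z·M/(N_A·a³) = 4 × 195.1 / (6.022 × 10²³ × 6.070 × 10^-23) = 21.35 g/cm³ = 21400 kg/m³.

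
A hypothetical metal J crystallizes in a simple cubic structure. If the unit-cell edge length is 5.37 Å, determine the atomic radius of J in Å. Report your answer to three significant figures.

In a simple cubic lattice, atoms touch along the cell edge, so a = 2r.
r = a/2 = 5.37/2 = 2.69 Å.

2.69 Å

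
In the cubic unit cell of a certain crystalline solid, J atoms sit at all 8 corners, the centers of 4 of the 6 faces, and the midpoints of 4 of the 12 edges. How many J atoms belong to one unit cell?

Corner atoms are shared by 8 cells (1/8 each), face atoms by 2 (1/2 each), edge atoms by 4 (1/4 each).
Net atoms = 8 × 1/8 + 4 × 1/2 + 4 × 1/4 = 1 + 2 + 1 = 4.

4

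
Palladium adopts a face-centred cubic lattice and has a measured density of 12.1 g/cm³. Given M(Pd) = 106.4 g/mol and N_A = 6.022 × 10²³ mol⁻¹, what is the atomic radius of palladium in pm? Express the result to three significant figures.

137 pm

For an FCC cell (Z = 4), a³ = Z·M/(N_A·ρ) = 4 × 106.4 / (6.022 × 10²³ × 12.10) = 5.841 × 10^-23 cm³, so a = 3.880 × 10^-8 cm = 388.0 pm.
Atoms touch along the face diagonal, so √2·a = 4r, so r = 0.3536 × a = 137 pm.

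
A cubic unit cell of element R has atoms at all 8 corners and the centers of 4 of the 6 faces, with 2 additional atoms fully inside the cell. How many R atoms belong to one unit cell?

Corner atoms are shared by 8 cells (1/8 each), face atoms by 2 (1/2 each), interior atoms are unshared.
Net atoms = 8 × 1/8 + 4 × 1/2 + 2 = 1 + 2 + 2 = 5.

5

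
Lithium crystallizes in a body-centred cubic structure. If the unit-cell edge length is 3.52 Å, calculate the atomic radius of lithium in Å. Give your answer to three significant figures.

1.52 Å

In a BCC lattice, atoms touch along the body diagonal, so √3·a = 4r.
r = √3·a/4 = 1.7321 × 3.52 / 4 = 1.52 Å.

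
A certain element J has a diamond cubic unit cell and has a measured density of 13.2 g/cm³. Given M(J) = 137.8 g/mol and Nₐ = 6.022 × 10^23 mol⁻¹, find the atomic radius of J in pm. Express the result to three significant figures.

112 pm

For a diamond cubic cell (Z = 8), a³ = Z·M/(N_A·ρ) = 8 × 137.8 / (6.022 × 10²³ × 13.20) = 1.387 × 10^-22 cm³, so a = 5.176 × 10^-8 cm = 517.6 pm.
Nearest neighbors lie along the body diagonal with √3·a = 8r, so r = 0.2165 × a = 112 pm.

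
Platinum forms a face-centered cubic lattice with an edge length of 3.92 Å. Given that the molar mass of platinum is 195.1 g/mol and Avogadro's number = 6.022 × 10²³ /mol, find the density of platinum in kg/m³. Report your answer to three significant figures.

21500 kg/m³

An FCC unit cell contains Z = 4 atoms.
Cell volume: a³ = (3.92 Å)³ = (3.920 × 10^-8 cm)³ = 6.024 × 10^-23 cm³.
ρ = Z·M/(N_A·a³) = 4 × 195.1 / (6.022 × 10²³ × 6.024 × 10^-23) = 21.51 g/cm³ = 21500 kg/m³.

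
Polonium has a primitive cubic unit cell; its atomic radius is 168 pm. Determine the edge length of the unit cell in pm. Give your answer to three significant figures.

336 pm

In a simple cubic lattice, atoms touch along the cell edge, so a = 2r.
a = 2r = 2 × 168 = 336 pm.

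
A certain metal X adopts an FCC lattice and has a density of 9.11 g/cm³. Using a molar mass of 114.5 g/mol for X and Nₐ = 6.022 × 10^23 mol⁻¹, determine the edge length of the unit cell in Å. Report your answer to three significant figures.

4.37 Å

With Z = 4 atoms per FCC cell, a³ = Z·M/(N_A·ρ) = 4 × 114.5 / (6.022 × 10²³ × 9.110 g/cm³) = 8.348 × 10^-23 cm³.
a = (8.348 × 10^-23)^(1/3) = 4.371 × 10^-8 cm = 4.37 Å.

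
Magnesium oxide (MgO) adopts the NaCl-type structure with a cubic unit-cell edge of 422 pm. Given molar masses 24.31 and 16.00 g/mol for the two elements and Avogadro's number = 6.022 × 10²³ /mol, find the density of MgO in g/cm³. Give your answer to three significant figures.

The NaCl-type structure contains Z = 4 formula units per cell; M(MgO) = 24.31 + 16.00 = 40.31 g/mol.
a³ = (4.220 × 10^-8 cm)³ = 7.515 × 10^-23 cm³.
ρ = 4 × 40.31 / (6.022 × 10²³ × 7.515 × 10^-23) = 3.563 g/cm³.

3.56 g/cm³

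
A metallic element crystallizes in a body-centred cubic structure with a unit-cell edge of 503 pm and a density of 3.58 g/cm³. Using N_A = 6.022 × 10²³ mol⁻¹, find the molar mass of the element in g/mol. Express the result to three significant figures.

A BCC cell has Z = 2 atoms; a = 5.030 × 10^-8 cm.
M = ρ·N_A·a³/Z = 3.58 × 6.022 × 10²³ × 1.273 × 10^-22 / 2 = 137 g/mol.

137 g/mol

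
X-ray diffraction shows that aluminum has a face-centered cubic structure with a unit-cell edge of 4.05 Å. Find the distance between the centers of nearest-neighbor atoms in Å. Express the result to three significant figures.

2.86 Å

In an FCC structure, atoms touch along the face diagonal, so √2·a = 4r; the nearest-neighbor distance equals 2r = 0.7071·a.
d = 0.7071 × 4.05 = 2.86 Å.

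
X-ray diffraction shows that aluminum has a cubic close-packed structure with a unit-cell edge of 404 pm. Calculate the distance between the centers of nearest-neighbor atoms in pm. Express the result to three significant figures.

In an FCC structure, atoms touch along the face diagonal, so √2·a = 4r; the nearest-neighbor distance equals 2r = 0.7071·a.
d = 0.7071 × 404 = 286 pm.

286 pm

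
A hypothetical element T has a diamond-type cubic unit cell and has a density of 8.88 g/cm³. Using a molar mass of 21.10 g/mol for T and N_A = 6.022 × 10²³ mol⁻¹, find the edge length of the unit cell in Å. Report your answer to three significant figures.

3.16 Å

With Z = 8 atoms per diamond cubic cell, a³ = Z·M/(N_A·ρ) = 8 × 21.10 / (6.022 × 10²³ × 8.880 g/cm³) = 3.157 × 10^-23 cm³.
a = (3.157 × 10^-23)^(1/3) = 3.160 × 10^-8 cm = 3.16 Å.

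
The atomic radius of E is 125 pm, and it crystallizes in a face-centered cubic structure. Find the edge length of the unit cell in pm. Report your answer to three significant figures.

354 pm

In an FCC lattice, atoms touch along the face diagonal, so √2·a = 4r.
a = 4r/√2 = 4 × 125 / 1.4142 = 354 pm.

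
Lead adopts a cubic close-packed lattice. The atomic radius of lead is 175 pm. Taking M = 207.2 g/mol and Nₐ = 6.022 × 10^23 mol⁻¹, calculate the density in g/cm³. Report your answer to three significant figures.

In an FCC lattice, atoms touch along the face diagonal, so √2·a = 4r, giving a = 495.0 pm = 4.950 × 10^-8 cm.
With Z = 4, ρ = Z·M/(N_A·a³) = 4 × 207.2 / (6.022 × 10²³ × 1.213 × 10^-22) = 11.35 g/cm³.

11.3 g/cm³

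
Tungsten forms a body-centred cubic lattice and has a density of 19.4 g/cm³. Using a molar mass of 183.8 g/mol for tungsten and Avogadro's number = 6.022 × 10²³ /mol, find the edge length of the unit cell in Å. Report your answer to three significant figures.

With Z = 2 atoms per BCC cell, a³ = Z·M/(N_A·ρ) = 2 × 183.8 / (6.022 × 10²³ × 19.40 g/cm³) = 3.147 × 10^-23 cm³.
a = (3.147 × 10^-23)^(1/3) = 3.157 × 10^-8 cm = 3.16 Å.

3.16 Å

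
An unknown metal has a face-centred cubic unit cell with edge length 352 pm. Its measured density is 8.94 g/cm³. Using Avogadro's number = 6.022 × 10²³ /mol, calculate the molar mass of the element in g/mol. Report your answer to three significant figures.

An FCC cell has Z = 4 atoms; a = 3.520 × 10^-8 cm.
M = ρ·N_A·a³/Z = 8.94 × 6.022 × 10²³ × 4.361 × 10^-23 / 4 = 58.7 g/mol.

58.7 g/mol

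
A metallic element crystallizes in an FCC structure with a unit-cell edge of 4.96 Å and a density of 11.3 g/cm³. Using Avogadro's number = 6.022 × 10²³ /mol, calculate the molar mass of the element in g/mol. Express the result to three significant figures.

208 g/mol

An FCC cell has Z = 4 atoms; a = 4.960 × 10^-8 cm.
M = ρ·N_A·a³/Z = 11.3 × 6.022 × 10²³ × 1.220 × 10^-22 / 4 = 208 g/mol.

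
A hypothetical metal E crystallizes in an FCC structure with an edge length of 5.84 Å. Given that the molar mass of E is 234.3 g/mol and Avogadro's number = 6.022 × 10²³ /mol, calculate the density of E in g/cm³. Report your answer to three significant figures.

7.81 g/cm³

An FCC unit cell contains Z = 4 atoms.
Cell volume: a³ = (5.84 Å)³ = (5.840 × 10^-8 cm)³ = 1.992 × 10^-22 cm³.
ρ = Z·M/(N_A·a³) = 4 × 234.3 / (6.022 × 10²³ × 1.992 × 10^-22) = 7.814 g/cm³.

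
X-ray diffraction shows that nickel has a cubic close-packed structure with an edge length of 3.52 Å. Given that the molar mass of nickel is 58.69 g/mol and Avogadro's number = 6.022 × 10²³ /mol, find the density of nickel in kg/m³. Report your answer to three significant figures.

8940 kg/m³

An FCC unit cell contains Z = 4 atoms.
Cell volume: a³ = (3.52 Å)³ = (3.520 × 10^-8 cm)³ = 4.361 × 10^-23 cm³.
ρ = Z·M/(N_A·a³) = 4 × 58.69 / (6.022 × 10²³ × 4.361 × 10^-23) = 8.938 g/cm³ = 8940 kg/m³.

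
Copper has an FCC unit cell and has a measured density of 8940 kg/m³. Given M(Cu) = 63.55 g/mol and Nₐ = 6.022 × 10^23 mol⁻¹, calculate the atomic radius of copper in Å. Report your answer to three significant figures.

For an FCC cell (Z = 4), a³ = Z·M/(N_A·ρ) = 4 × 63.55 / (6.022 × 10²³ × 8.940) = 4.722 × 10^-23 cm³, so a = 3.614 × 10^-8 cm = 3.614 Å.
Atoms touch along the face diagonal, so √2·a = 4r, so r = 0.3536 × a = 1.28 Å.

1.28 Å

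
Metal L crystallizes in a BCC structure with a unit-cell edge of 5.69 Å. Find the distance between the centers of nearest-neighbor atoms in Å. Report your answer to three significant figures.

4.93 Å

In a BCC structure, atoms touch along the body diagonal, so √3·a = 4r; the nearest-neighbor distance equals 2r = 0.8660·a.
d = 0.8660 × 5.69 = 4.93 Å.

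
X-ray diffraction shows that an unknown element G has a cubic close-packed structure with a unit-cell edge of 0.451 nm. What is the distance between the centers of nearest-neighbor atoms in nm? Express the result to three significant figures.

0.319 nm

In an FCC structure, atoms touch along the face diagonal, so √2·a = 4r; the nearest-neighbor distance equals 2r = 0.7071·a.
d = 0.7071 × 0.451 = 0.319 nm.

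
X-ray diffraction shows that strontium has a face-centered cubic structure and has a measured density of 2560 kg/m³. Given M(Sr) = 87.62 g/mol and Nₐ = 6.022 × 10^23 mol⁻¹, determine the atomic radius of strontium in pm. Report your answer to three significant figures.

For an FCC cell (Z = 4), a³ = Z·M/(N_A·ρ) = 4 × 87.62 / (6.022 × 10²³ × 2.560) = 2.273 × 10^-22 cm³, so a = 6.103 × 10^-8 cm = 610.3 pm.
Atoms touch along the face diagonal, so √2·a = 4r, so r = 0.3536 × a = 216 pm.

216 pm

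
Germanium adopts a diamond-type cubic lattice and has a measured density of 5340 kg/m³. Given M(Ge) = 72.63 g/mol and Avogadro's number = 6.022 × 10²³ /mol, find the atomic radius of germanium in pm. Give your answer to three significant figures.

122 pm

For a diamond cubic cell (Z = 8), a³ = Z·M/(N_A·ρ) = 8 × 72.63 / (6.022 × 10²³ × 5.340) = 1.807 × 10^-22 cm³, so a = 5.653 × 10^-8 cm = 565.3 pm.
Nearest neighbors lie along the body diagonal with √3·a = 8r, so r = 0.2165 × a = 122 pm.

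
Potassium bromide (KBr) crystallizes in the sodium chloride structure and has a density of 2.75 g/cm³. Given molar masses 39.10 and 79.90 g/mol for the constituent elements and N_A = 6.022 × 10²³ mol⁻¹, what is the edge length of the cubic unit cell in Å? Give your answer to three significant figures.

6.60 Å

M(KBr) = 119.0 g/mol; Z = 4 formula units per cell.
a³ = Z·M/(N_A·ρ) = 4 × 119.0 / (6.022 × 10²³ × 2.75) = 2.874 × 10^-22 cm³, so a = 6.600 × 10^-8 cm = 6.60 Å.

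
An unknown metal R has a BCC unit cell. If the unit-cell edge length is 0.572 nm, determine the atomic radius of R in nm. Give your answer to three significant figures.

0.248 nm

In a BCC lattice, atoms touch along the body diagonal, so √3·a = 4r.
r = √3·a/4 = 1.7321 × 0.572 / 4 = 0.248 nm.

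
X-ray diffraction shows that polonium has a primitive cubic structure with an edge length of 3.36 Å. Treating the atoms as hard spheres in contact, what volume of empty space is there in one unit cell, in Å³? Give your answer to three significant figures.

18.1 Å³

In a simple cubic lattice atoms touch along the cell edge, so a = 2r, so r = 0.5000a = 1.680 Å.
V_cell = a³ = 37.93 Å³; V_atoms = 1 × (4/3)πr³ = 19.86 Å³.
Empty space = 37.93 − 19.86 = 18.1 Å³.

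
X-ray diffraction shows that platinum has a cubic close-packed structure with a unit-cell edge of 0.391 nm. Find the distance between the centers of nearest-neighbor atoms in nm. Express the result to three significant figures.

In an FCC structure, atoms touch along the face diagonal, so √2·a = 4r; the nearest-neighbor distance equals 2r = 0.7071·a.
d = 0.7071 × 0.391 = 0.276 nm.

0.276 nm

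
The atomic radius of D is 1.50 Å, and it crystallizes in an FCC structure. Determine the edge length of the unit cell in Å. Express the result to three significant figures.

In an FCC lattice, atoms touch along the face diagonal, so √2·a = 4r.
a = 4r/√2 = 4 × 1.50 / 1.4142 = 4.24 Å.

4.24 Å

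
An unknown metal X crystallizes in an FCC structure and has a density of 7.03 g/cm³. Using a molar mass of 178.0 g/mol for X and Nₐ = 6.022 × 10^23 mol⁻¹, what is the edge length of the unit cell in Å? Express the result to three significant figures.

5.52 Å

With Z = 4 atoms per FCC cell, a³ = Z·M/(N_A·ρ) = 4 × 178.0 / (6.022 × 10²³ × 7.030 g/cm³) = 1.682 × 10^-22 cm³.
a = (1.682 × 10^-22)^(1/3) = 5.520 × 10^-8 cm = 5.52 Å.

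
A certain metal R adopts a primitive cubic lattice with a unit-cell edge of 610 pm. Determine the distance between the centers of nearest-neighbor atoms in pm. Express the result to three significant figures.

In a simple cubic structure, atoms touch along the cell edge, so a = 2r; the nearest-neighbor distance equals 2r = 1.000·a.
d = 1.000 × 610 = 610 pm.

610 pm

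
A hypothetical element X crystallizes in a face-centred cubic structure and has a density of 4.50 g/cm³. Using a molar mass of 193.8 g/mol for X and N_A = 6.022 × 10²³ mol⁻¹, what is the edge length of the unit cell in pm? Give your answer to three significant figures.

With Z = 4 atoms per FCC cell, a³ = Z·M/(N_A·ρ) = 4 × 193.8 / (6.022 × 10²³ × 4.500 g/cm³) = 2.861 × 10^-22 cm³.
a = (2.861 × 10^-22)^(1/3) = 6.589 × 10^-8 cm = 659 pm.

659 pm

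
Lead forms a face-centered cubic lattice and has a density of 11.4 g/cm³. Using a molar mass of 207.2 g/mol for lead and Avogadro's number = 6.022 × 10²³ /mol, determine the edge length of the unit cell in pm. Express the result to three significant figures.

With Z = 4 atoms per FCC cell, a³ = Z·M/(N_A·ρ) = 4 × 207.2 / (6.022 × 10²³ × 11.40 g/cm³) = 1.207 × 10^-22 cm³.
a = (1.207 × 10^-22)^(1/3) = 4.942 × 10^-8 cm = 494 pm.

494 pm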